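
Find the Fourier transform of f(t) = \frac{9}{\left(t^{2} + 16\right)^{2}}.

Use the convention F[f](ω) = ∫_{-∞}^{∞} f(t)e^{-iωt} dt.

F(ω) = \frac{9 \pi \left(4 \left|{\omega}\right| + 1\right) e^{- 4 \left|{\omega}\right|}}{128}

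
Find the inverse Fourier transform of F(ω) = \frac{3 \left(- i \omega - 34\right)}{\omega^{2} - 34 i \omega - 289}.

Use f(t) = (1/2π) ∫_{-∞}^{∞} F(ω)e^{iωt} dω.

f(t) = 3 \left(17 t + 1\right) e^{- 17 t} u\left(t\right)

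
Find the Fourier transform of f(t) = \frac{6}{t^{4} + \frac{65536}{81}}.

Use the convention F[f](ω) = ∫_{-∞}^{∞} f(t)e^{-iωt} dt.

F(ω) = \frac{81 \pi e^{- \frac{8 \sqrt{2} \left|{\omega}\right|}{3}} \sin{\left(\frac{8 \sqrt{2} \left|{\omega}\right|}{3} + \frac{\pi}{4} \right)}}{2048}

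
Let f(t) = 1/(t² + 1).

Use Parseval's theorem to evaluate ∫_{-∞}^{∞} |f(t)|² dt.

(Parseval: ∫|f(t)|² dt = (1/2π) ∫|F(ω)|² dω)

∫|f(t)|² dt = \frac{\pi}{2}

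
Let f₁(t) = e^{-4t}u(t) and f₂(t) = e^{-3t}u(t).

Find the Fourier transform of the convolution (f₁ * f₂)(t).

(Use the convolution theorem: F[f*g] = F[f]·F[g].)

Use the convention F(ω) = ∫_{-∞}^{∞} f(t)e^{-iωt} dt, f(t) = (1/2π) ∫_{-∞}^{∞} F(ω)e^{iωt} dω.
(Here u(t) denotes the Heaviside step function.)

F[f₁*f₂](ω) = \frac{1}{\left(i \omega + 3\right) \left(i \omega + 4\right)}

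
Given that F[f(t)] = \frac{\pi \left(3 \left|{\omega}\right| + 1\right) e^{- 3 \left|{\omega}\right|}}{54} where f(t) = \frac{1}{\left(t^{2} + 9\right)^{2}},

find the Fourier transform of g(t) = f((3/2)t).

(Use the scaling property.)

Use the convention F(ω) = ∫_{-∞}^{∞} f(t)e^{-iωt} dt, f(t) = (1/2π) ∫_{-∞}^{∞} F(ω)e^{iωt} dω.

F[g](ω) = \frac{\pi \left(2 \left|{\omega}\right| + 1\right) e^{- 2 \left|{\omega}\right|}}{81}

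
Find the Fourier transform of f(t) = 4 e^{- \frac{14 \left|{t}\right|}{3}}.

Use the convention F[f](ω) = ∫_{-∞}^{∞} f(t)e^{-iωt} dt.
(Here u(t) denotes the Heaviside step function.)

F(ω) = \frac{336}{9 \omega^{2} + 196}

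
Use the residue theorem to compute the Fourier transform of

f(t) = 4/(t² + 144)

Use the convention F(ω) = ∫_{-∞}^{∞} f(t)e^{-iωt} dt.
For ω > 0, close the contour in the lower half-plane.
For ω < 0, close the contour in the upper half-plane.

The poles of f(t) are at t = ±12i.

Let g(z) = f(z)e^{-iωz}; for large |z| the factor e^{-iωz} decays in the lower half-plane when ω > 0 and in the upper half-plane when ω < 0.

Case ω > 0 (lower half-plane, clockwise contour ⇒ F(ω) = -2πi·ΣRes):
  Res_{z = - 12 i} g(z) = \frac{i e^{- 12 \omega}}{6}
  F(ω) = -2πi·ΣRes = \frac{\pi e^{- 12 \omega}}{3}

Case ω < 0 (upper half-plane, counterclockwise contour ⇒ F(ω) = +2πi·ΣRes):
  Res_{z = 12 i} g(z) = - \frac{i e^{12 \omega}}{6}
  F(ω) = 2πi·ΣRes = \frac{\pi e^{12 \omega}}{3}

Both cases combine into a single formula in |ω|:

F(ω) = \frac{\pi e^{- 12 \left|{\omega}\right|}}{3}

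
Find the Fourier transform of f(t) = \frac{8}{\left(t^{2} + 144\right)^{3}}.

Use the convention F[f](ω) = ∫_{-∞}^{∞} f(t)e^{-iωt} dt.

F(ω) = \frac{\pi \left(48 \omega^{2} + 12 \left|{\omega}\right| + 1\right) e^{- 12 \left|{\omega}\right|}}{82944}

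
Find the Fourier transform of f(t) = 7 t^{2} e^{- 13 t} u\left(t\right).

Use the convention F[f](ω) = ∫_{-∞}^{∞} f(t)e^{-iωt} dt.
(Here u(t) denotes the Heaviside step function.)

F(ω) = \frac{14}{\left(i \omega + 13\right)^{3}}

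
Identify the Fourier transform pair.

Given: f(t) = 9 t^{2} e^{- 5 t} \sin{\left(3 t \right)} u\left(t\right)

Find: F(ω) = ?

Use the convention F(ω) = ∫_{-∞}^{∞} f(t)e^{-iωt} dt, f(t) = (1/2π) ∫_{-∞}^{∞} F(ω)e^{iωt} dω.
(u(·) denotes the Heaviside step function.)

F(ω) = \frac{162 \left(\left(i \omega + 5\right)^{2} - 3\right)}{\left(\left(i \omega + 5\right)^{2} + 9\right)^{3}}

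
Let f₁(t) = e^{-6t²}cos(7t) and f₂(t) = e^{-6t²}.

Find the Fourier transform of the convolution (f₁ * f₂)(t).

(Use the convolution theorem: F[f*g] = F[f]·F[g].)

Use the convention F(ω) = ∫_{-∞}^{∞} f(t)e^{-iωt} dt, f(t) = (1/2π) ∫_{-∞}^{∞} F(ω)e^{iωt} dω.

F[f₁*f₂](ω) = \frac{\pi \left(e^{\frac{7 \omega}{6}} + 1\right) e^{- \frac{\omega^{2}}{12} - \frac{7 \omega}{12} - \frac{49}{24}}}{12}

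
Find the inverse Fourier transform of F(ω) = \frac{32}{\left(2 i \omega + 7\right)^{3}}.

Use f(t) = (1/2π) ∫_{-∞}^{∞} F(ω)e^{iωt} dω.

f(t) = 2 t^{2} e^{- \frac{7 t}{2}} u\left(t\right)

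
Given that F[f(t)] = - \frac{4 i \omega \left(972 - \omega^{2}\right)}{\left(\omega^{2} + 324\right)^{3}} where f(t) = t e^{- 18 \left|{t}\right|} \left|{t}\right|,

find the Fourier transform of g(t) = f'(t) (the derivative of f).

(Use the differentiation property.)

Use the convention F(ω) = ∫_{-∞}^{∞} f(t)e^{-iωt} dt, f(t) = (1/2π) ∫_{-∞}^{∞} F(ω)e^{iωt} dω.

F[g](ω) = \frac{4 \omega^{2} \left(972 - \omega^{2}\right)}{\left(\omega^{2} + 324\right)^{3}}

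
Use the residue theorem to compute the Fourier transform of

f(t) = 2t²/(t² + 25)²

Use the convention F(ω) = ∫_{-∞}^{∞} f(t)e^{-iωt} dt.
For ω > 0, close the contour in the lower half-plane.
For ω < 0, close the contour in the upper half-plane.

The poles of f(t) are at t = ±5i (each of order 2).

Let g(z) = f(z)e^{-iωz}; for large |z| the factor e^{-iωz} decays in the lower half-plane when ω > 0 and in the upper half-plane when ω < 0.

Case ω > 0 (lower half-plane, clockwise contour ⇒ F(ω) = -2πi·ΣRes):
  Res_{z = - 5 i} g(z) = \frac{i \left(1 - 5 \omega\right) e^{- 5 \omega}}{10} (pole of order 2)
  F(ω) = -2πi·ΣRes = \frac{\pi \left(1 - 5 \omega\right) e^{- 5 \omega}}{5}

Case ω < 0 (upper half-plane, counterclockwise contour ⇒ F(ω) = +2πi·ΣRes):
  Res_{z = 5 i} g(z) = \frac{i \left(- 5 \omega - 1\right) e^{5 \omega}}{10} (pole of order 2)
  F(ω) = 2πi·ΣRes = \frac{\pi \left(5 \omega + 1\right) e^{5 \omega}}{5}

Both cases combine into a single formula in |ω|:

F(ω) = \frac{\pi \left(1 - 5 \left|{\omega}\right|\right) e^{- 5 \left|{\omega}\right|}}{5}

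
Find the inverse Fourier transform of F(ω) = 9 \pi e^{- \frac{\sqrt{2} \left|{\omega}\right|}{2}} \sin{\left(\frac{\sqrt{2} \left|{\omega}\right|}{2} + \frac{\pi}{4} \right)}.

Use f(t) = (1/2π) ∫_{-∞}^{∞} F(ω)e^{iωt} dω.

f(t) = \frac{9}{t^{4} + 1}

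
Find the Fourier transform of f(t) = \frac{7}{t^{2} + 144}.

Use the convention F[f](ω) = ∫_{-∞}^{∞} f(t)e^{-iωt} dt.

F(ω) = \frac{7 \pi e^{- 12 \left|{\omega}\right|}}{12}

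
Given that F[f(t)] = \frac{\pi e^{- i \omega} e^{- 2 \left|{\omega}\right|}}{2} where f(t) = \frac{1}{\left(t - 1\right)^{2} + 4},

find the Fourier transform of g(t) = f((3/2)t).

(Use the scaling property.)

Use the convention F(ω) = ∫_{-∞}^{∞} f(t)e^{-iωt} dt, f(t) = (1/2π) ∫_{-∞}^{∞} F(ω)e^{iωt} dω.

F[g](ω) = \frac{\pi e^{- \frac{2 i \omega}{3} - \frac{4 \left|{\omega}\right|}{3}}}{3}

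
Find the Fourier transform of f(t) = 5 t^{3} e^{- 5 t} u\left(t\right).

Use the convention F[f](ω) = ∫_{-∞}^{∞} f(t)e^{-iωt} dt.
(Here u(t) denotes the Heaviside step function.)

F(ω) = \frac{30}{\left(i \omega + 5\right)^{4}}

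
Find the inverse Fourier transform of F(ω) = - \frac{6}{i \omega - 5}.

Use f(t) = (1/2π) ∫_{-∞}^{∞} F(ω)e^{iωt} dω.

f(t) = 6 e^{5 t} u\left(- t\right)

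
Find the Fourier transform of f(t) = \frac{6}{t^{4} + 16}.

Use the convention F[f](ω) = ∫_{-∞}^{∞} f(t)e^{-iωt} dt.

F(ω) = \frac{3 \pi e^{- \sqrt{2} \left|{\omega}\right|} \sin{\left(\sqrt{2} \left|{\omega}\right| + \frac{\pi}{4} \right)}}{4}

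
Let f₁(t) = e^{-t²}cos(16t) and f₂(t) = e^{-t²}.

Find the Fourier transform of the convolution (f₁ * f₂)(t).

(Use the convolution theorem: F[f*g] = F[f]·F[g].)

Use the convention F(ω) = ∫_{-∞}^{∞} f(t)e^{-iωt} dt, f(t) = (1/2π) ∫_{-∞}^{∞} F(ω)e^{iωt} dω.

F[f₁*f₂](ω) = \frac{\pi \left(e^{16 \omega} + 1\right) e^{- \frac{\omega^{2}}{2} - 8 \omega - 64}}{2}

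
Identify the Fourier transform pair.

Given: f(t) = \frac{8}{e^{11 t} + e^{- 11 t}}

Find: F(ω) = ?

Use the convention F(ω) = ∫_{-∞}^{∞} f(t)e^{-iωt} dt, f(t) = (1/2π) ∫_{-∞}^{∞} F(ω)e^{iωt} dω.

F(ω) = \frac{4 \pi}{11 \cosh{\left(\frac{\pi \omega}{22} \right)}}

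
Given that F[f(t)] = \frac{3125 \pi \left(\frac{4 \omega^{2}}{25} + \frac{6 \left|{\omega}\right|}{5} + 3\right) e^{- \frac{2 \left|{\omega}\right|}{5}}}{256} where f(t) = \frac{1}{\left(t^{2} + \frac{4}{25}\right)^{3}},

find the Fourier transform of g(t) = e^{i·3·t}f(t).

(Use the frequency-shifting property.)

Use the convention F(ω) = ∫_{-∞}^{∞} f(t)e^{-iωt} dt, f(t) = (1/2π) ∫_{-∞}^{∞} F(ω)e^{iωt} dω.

F[g](ω) = \frac{125 \pi \left(4 \left(\omega - 3\right)^{2} + 30 \left|{\omega - 3}\right| + 75\right) e^{- \frac{2 \left|{\omega - 3}\right|}{5}}}{256}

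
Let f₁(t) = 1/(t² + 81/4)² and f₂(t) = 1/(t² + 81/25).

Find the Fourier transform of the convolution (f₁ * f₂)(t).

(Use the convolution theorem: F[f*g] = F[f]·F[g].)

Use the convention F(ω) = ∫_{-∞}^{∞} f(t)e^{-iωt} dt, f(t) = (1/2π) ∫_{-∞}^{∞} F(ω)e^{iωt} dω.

F[f₁*f₂](ω) = \frac{10 \pi^{2} \left(9 \left|{\omega}\right| + 2\right) e^{- \frac{63 \left|{\omega}\right|}{10}}}{6561}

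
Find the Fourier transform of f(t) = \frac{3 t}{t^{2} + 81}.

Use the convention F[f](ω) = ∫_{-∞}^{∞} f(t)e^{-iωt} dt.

F(ω) = - 3 i \pi e^{- 9 \left|{\omega}\right|} \operatorname{sign}{\left(\omega \right)}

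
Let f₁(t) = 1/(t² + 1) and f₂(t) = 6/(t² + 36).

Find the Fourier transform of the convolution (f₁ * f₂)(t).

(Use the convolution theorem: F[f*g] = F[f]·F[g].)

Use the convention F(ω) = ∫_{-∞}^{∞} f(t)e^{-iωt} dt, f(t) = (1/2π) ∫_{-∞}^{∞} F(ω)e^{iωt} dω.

F[f₁*f₂](ω) = \pi^{2} e^{- 7 \left|{\omega}\right|}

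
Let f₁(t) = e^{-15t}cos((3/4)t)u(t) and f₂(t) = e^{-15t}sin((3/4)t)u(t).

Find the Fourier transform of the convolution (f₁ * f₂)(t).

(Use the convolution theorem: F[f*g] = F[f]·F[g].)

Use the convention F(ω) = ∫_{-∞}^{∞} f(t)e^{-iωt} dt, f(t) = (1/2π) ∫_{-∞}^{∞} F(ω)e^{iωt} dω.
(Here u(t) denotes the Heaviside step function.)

F[f₁*f₂](ω) = \frac{192 \left(i \omega + 15\right)}{\left(16 \left(i \omega + 15\right)^{2} + 9\right)^{2}}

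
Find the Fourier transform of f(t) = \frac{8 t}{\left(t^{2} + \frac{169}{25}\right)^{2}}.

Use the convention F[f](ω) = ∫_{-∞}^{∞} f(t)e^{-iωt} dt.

F(ω) = - \frac{20 i \pi \omega e^{- \frac{13 \left|{\omega}\right|}{5}}}{13}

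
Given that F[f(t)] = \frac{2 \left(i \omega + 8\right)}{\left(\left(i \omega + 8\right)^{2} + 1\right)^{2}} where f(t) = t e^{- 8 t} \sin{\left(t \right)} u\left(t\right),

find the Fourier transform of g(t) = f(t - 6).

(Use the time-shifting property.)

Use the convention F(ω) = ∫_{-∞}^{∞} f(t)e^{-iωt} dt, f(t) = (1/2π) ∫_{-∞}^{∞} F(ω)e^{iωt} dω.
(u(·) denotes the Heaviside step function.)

F[g](ω) = \frac{2 \left(i \omega + 8\right) e^{- 6 i \omega}}{\left(\left(i \omega + 8\right)^{2} + 1\right)^{2}}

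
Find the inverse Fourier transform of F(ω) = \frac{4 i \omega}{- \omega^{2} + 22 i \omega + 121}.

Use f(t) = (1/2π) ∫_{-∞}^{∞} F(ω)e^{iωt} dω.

f(t) = 4 \left(1 - 11 t\right) e^{- 11 t} u\left(t\right)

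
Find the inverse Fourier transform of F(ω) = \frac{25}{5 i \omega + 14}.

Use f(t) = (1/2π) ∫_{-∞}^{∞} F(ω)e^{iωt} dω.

f(t) = 5 e^{- \frac{14 t}{5}} u\left(t\right)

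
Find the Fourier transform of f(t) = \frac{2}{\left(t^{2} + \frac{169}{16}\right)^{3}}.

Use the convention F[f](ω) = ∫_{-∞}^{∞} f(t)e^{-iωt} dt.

F(ω) = \frac{16 \pi \left(169 \omega^{2} + 156 \left|{\omega}\right| + 48\right) e^{- \frac{13 \left|{\omega}\right|}{4}}}{371293}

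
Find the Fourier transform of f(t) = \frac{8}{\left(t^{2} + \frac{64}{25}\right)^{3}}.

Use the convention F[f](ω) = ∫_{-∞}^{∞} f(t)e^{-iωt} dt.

F(ω) = \frac{125 \pi \left(64 \omega^{2} + 120 \left|{\omega}\right| + 75\right) e^{- \frac{8 \left|{\omega}\right|}{5}}}{32768}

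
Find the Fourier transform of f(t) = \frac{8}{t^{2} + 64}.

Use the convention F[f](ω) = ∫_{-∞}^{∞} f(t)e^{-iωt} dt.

F(ω) = \pi e^{- 8 \left|{\omega}\right|}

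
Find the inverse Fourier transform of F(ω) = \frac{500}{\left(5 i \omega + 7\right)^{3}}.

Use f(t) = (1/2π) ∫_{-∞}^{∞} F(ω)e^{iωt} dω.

f(t) = 2 t^{2} e^{- \frac{7 t}{5}} u\left(t\right)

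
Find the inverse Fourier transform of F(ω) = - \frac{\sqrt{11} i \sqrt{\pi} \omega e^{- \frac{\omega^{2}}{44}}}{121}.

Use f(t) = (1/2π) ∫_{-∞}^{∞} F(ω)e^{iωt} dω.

f(t) = 2 t e^{- 11 t^{2}}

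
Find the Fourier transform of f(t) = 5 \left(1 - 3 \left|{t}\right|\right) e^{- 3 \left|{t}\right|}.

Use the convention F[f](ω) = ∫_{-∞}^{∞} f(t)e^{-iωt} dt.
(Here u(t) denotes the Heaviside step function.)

F(ω) = \frac{60 \omega^{2}}{\left(\omega^{2} + 9\right)^{2}}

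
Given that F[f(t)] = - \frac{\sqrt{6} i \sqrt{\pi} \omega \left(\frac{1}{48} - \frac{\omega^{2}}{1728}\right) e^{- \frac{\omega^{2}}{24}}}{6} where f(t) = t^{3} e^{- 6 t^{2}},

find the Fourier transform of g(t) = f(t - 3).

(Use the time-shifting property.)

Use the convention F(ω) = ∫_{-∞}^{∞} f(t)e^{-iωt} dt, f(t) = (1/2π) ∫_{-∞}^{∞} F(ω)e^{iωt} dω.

F[g](ω) = \frac{\sqrt{6} i \sqrt{\pi} \omega \left(\omega^{2} - 36\right) e^{- \frac{\omega \left(\omega + 72 i\right)}{24}}}{10368}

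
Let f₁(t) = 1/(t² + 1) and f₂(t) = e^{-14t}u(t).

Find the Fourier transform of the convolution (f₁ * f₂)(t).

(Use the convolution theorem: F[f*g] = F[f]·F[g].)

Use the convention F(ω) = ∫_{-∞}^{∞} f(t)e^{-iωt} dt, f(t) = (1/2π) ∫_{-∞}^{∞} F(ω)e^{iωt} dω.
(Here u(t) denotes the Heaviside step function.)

F[f₁*f₂](ω) = \frac{\pi e^{- \left|{\omega}\right|}}{i \omega + 14}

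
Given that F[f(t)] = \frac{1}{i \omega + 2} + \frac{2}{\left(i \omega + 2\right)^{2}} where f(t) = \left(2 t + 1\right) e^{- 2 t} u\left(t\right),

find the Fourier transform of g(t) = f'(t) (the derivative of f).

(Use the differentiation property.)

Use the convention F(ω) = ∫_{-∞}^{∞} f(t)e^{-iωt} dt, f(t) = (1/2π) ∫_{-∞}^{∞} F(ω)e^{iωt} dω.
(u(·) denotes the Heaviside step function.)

F[g](ω) = \frac{\omega \left(\omega - 4 i\right)}{\omega^{2} - 4 i \omega - 4}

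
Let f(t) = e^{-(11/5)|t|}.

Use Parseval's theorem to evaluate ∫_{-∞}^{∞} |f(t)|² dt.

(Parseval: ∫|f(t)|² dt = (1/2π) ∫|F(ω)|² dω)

∫|f(t)|² dt = \frac{5}{11}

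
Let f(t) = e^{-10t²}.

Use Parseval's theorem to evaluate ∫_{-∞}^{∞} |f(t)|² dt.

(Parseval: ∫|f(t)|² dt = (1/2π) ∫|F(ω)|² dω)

∫|f(t)|² dt = \frac{\sqrt{5} \sqrt{\pi}}{10}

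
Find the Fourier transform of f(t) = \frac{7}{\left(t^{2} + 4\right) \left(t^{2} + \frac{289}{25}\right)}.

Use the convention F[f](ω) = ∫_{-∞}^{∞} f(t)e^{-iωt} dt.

F(ω) = \frac{25 \pi e^{- 2 \left|{\omega}\right|}}{54} - \frac{125 \pi e^{- \frac{17 \left|{\omega}\right|}{5}}}{459}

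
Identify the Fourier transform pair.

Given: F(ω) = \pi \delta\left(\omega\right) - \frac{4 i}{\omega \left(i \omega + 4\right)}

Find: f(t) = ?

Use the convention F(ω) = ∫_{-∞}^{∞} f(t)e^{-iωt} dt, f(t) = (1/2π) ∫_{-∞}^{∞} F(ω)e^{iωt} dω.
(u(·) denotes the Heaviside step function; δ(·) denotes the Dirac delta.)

f(t) = \left(1 - e^{- 4 t}\right) u\left(t\right)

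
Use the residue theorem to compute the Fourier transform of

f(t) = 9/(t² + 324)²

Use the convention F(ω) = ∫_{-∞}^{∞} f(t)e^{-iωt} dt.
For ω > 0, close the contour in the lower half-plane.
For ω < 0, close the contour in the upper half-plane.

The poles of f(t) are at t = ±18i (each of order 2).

Let g(z) = f(z)e^{-iωz}; for large |z| the factor e^{-iωz} decays in the lower half-plane when ω > 0 and in the upper half-plane when ω < 0.

Case ω > 0 (lower half-plane, clockwise contour ⇒ F(ω) = -2πi·ΣRes):
  Res_{z = - 18 i} g(z) = \frac{i \left(18 \omega + 1\right) e^{- 18 \omega}}{2592} (pole of order 2)
  F(ω) = -2πi·ΣRes = \frac{\pi \left(18 \omega + 1\right) e^{- 18 \omega}}{1296}

Case ω < 0 (upper half-plane, counterclockwise contour ⇒ F(ω) = +2πi·ΣRes):
  Res_{z = 18 i} g(z) = \frac{i \left(18 \omega - 1\right) e^{18 \omega}}{2592} (pole of order 2)
  F(ω) = 2πi·ΣRes = \frac{\pi \left(1 - 18 \omega\right) e^{18 \omega}}{1296}

Both cases combine into a single formula in |ω|:

F(ω) = \frac{\pi \left(18 \left|{\omega}\right| + 1\right) e^{- 18 \left|{\omega}\right|}}{1296}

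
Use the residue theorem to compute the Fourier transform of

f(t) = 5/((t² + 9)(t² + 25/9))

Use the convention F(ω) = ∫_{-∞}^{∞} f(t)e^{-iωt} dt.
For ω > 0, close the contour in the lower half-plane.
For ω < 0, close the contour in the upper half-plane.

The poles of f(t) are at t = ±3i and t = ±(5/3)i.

Let g(z) = f(z)e^{-iωz}; for large |z| the factor e^{-iωz} decays in the lower half-plane when ω > 0 and in the upper half-plane when ω < 0.

Case ω > 0 (lower half-plane, clockwise contour ⇒ F(ω) = -2πi·ΣRes):
  Res_{z = - 3 i} g(z) = - \frac{15 i e^{- 3 \omega}}{112}
  Res_{z = - \frac{5 i}{3}} g(z) = \frac{27 i e^{- \frac{5 \omega}{3}}}{112}
  F(ω) = -2πi·ΣRes = - \frac{15 \pi e^{- 3 \omega}}{56} + \frac{27 \pi e^{- \frac{5 \omega}{3}}}{56}

Case ω < 0 (upper half-plane, counterclockwise contour ⇒ F(ω) = +2πi·ΣRes):
  Res_{z = 3 i} g(z) = \frac{15 i e^{3 \omega}}{112}
  Res_{z = \frac{5 i}{3}} g(z) = - \frac{27 i e^{\frac{5 \omega}{3}}}{112}
  F(ω) = 2πi·ΣRes = \frac{3 \pi \left(9 e^{\frac{5 \omega}{3}} - 5 e^{3 \omega}\right)}{56}

Both cases combine into a single formula in |ω|:

F(ω) = - \frac{15 \pi e^{- 3 \left|{\omega}\right|}}{56} + \frac{27 \pi e^{- \frac{5 \left|{\omega}\right|}{3}}}{56}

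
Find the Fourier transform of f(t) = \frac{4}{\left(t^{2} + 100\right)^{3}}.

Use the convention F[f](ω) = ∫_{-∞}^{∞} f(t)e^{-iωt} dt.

F(ω) = \frac{\pi \left(100 \omega^{2} + 30 \left|{\omega}\right| + 3\right) e^{- 10 \left|{\omega}\right|}}{200000}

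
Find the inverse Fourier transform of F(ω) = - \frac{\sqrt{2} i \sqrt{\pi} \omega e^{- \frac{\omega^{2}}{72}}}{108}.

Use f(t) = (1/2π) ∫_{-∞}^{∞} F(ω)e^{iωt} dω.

f(t) = 2 t e^{- 18 t^{2}}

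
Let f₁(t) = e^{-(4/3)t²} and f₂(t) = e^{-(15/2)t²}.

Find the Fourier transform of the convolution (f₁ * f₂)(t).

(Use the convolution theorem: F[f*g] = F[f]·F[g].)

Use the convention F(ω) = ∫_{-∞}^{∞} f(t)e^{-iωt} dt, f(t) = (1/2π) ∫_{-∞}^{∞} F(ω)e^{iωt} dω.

F[f₁*f₂](ω) = \frac{\sqrt{10} \pi e^{- \frac{53 \omega^{2}}{240}}}{10}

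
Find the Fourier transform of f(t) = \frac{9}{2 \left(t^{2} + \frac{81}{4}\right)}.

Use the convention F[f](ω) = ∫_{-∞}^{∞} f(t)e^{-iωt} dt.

F(ω) = \pi e^{- \frac{9 \left|{\omega}\right|}{2}}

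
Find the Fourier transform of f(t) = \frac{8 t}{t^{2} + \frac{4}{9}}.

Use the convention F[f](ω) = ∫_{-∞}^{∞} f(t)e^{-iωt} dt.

F(ω) = - 8 i \pi e^{- \frac{2 \left|{\omega}\right|}{3}} \operatorname{sign}{\left(\omega \right)}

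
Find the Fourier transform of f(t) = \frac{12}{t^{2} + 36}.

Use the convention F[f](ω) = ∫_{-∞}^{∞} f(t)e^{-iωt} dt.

F(ω) = 2 \pi e^{- 6 \left|{\omega}\right|}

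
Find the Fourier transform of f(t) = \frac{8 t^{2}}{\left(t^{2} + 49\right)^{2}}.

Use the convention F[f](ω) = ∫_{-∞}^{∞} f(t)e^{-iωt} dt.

F(ω) = \frac{4 \pi \left(1 - 7 \left|{\omega}\right|\right) e^{- 7 \left|{\omega}\right|}}{7}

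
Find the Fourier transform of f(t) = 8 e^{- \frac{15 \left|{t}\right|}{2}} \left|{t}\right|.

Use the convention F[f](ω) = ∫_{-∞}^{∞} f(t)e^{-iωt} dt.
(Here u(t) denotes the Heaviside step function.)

F(ω) = \frac{64 \left(225 - 4 \omega^{2}\right)}{\left(4 \omega^{2} + 225\right)^{2}}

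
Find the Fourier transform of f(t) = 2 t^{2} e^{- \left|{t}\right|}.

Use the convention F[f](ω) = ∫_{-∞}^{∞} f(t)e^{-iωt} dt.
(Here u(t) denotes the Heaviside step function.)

F(ω) = \frac{8 \left(1 - 3 \omega^{2}\right)}{\left(\omega^{2} + 1\right)^{3}}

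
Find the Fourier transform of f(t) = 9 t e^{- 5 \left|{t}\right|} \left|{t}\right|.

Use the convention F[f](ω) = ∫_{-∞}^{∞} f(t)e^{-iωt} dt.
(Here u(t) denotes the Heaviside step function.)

F(ω) = \frac{36 i \omega \left(\omega^{2} - 75\right)}{\left(\omega^{2} + 25\right)^{3}}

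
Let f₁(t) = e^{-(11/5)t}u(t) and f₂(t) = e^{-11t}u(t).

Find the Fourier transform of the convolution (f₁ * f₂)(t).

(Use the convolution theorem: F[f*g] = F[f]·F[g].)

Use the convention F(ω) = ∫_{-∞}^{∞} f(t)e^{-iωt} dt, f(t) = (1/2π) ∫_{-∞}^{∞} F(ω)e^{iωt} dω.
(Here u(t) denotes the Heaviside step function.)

F[f₁*f₂](ω) = \frac{5}{\left(i \omega + 11\right) \left(5 i \omega + 11\right)}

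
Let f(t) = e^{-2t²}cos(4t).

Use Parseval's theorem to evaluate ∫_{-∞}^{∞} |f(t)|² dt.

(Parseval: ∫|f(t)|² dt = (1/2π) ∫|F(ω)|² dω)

∫|f(t)|² dt = \frac{\sqrt{\pi} \left(1 + e^{4}\right)}{4 e^{4}}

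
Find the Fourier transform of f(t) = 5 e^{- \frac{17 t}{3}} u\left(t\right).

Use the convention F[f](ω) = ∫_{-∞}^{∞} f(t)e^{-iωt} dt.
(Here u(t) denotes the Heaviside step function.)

F(ω) = \frac{15}{3 i \omega + 17}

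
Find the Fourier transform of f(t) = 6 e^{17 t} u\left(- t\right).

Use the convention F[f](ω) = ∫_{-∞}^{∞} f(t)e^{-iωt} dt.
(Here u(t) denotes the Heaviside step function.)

F(ω) = - \frac{6}{i \omega - 17}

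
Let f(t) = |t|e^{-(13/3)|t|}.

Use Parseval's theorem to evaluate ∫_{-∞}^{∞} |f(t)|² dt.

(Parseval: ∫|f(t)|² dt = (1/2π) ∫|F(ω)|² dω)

∫|f(t)|² dt = \frac{27}{4394}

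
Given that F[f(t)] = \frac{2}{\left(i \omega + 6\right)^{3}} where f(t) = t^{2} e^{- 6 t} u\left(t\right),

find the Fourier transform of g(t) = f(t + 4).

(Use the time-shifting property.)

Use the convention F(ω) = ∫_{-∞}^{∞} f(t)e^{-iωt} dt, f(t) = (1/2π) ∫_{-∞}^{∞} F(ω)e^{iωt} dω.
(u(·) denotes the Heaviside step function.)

F[g](ω) = \frac{2 e^{4 i \omega}}{\left(i \omega + 6\right)^{3}}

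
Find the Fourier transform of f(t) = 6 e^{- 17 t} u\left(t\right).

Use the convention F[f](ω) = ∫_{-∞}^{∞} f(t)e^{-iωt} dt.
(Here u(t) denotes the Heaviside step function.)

F(ω) = \frac{6}{i \omega + 17}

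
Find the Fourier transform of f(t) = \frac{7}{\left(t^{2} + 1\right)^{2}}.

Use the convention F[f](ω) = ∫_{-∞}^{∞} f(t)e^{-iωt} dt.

F(ω) = \frac{7 \pi \left(\left|{\omega}\right| + 1\right) e^{- \left|{\omega}\right|}}{2}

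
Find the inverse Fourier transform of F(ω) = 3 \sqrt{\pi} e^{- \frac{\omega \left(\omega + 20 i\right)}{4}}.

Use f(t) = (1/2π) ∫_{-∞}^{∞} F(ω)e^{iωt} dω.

f(t) = 3 e^{- \left(t - 5\right)^{2}}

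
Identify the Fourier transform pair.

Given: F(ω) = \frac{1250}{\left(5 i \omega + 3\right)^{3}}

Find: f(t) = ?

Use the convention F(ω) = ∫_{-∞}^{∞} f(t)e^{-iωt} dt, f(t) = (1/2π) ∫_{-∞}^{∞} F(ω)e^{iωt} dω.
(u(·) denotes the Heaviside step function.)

f(t) = 5 t^{2} e^{- \frac{3 t}{5}} u\left(t\right)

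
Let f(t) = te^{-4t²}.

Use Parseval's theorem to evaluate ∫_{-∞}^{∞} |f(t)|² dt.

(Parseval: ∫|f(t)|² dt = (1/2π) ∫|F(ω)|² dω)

∫|f(t)|² dt = \frac{\sqrt{2} \sqrt{\pi}}{64}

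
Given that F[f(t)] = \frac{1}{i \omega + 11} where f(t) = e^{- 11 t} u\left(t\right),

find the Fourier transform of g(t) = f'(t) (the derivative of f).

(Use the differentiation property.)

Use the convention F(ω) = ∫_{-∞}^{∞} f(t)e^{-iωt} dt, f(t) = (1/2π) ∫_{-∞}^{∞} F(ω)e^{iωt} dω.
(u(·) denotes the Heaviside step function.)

F[g](ω) = \frac{\omega}{\omega - 11 i}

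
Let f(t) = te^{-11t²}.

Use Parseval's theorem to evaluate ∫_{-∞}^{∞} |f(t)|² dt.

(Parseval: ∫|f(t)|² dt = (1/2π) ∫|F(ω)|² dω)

∫|f(t)|² dt = \frac{\sqrt{22} \sqrt{\pi}}{968}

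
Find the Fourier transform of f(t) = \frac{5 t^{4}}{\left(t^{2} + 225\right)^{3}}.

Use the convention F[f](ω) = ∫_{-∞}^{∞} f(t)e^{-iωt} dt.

F(ω) = \frac{\pi \left(75 \omega^{2} - 25 \left|{\omega}\right| + 1\right) e^{- 15 \left|{\omega}\right|}}{8}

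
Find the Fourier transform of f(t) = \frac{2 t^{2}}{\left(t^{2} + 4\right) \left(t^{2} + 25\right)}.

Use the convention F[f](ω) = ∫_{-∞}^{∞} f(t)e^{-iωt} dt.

F(ω) = \frac{2 \pi \left(5 - 2 e^{3 \left|{\omega}\right|}\right) e^{- 5 \left|{\omega}\right|}}{21}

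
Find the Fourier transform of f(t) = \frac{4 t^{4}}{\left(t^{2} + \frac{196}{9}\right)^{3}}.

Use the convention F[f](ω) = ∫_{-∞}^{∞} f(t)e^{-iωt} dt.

F(ω) = \frac{\pi \left(196 \omega^{2} - 210 \left|{\omega}\right| + 27\right) e^{- \frac{14 \left|{\omega}\right|}{3}}}{84}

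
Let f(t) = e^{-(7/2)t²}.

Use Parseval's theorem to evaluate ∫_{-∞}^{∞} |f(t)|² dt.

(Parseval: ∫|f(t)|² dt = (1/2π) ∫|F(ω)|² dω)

∫|f(t)|² dt = \frac{\sqrt{7} \sqrt{\pi}}{7}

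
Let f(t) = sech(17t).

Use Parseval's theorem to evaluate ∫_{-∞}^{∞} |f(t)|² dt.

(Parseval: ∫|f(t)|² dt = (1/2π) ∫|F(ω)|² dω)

∫|f(t)|² dt = \frac{2}{17}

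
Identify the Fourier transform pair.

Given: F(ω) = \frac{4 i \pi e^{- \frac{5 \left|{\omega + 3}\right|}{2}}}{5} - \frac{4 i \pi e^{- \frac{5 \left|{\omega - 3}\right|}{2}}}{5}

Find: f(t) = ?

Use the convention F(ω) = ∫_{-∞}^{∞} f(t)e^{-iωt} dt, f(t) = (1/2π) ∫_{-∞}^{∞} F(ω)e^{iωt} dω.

f(t) = \frac{4 \sin{\left(3 t \right)}}{t^{2} + \frac{25}{4}}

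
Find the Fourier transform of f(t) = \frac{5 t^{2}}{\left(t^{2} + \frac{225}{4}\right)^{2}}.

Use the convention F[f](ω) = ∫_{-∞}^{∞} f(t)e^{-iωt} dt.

F(ω) = \frac{\pi \left(2 - 15 \left|{\omega}\right|\right) e^{- \frac{15 \left|{\omega}\right|}{2}}}{6}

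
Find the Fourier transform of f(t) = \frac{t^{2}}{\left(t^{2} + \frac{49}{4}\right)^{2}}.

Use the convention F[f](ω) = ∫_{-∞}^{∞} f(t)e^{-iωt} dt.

F(ω) = \frac{\pi \left(2 - 7 \left|{\omega}\right|\right) e^{- \frac{7 \left|{\omega}\right|}{2}}}{14}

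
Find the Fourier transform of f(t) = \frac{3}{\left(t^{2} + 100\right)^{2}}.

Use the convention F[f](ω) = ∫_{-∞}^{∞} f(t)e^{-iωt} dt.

F(ω) = \frac{3 \pi \left(10 \left|{\omega}\right| + 1\right) e^{- 10 \left|{\omega}\right|}}{2000}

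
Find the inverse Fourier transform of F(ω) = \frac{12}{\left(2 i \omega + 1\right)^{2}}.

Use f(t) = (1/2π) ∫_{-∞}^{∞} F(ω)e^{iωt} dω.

f(t) = 3 t e^{- \frac{t}{2}} u\left(t\right)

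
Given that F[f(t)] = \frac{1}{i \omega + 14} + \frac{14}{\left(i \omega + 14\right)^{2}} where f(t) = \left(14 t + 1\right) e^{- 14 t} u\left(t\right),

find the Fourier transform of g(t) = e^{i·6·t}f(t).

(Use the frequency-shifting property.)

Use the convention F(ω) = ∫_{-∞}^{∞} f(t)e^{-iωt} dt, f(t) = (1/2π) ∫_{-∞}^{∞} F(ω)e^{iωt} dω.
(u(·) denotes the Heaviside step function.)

F[g](ω) = \frac{14 i \left(\omega - 6\right) + \left(i \left(\omega - 6\right) + 14\right)^{2} + 196}{\left(i \left(\omega - 6\right) + 14\right)^{3}}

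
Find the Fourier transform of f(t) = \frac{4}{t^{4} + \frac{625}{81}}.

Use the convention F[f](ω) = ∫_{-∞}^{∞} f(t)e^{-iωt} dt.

F(ω) = \frac{108 \pi e^{- \frac{5 \sqrt{2} \left|{\omega}\right|}{6}} \sin{\left(\frac{5 \sqrt{2} \left|{\omega}\right|}{6} + \frac{\pi}{4} \right)}}{125}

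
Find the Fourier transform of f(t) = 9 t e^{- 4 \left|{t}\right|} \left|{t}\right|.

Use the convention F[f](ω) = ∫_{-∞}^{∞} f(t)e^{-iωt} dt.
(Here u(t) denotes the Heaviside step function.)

F(ω) = \frac{36 i \omega \left(\omega^{2} - 48\right)}{\left(\omega^{2} + 16\right)^{3}}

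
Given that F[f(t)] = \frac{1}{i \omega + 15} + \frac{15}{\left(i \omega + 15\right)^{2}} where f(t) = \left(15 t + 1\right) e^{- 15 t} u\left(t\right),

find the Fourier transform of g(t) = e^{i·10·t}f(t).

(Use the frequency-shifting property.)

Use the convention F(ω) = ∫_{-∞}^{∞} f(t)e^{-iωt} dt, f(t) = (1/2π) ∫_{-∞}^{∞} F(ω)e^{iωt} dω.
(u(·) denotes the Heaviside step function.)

F[g](ω) = \frac{15 i \left(\omega - 10\right) + \left(i \left(\omega - 10\right) + 15\right)^{2} + 225}{\left(i \left(\omega - 10\right) + 15\right)^{3}}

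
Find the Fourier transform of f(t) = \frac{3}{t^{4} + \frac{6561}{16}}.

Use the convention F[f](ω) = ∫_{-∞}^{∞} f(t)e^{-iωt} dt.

F(ω) = \frac{8 \pi e^{- \frac{9 \sqrt{2} \left|{\omega}\right|}{4}} \sin{\left(\frac{9 \sqrt{2} \left|{\omega}\right|}{4} + \frac{\pi}{4} \right)}}{243}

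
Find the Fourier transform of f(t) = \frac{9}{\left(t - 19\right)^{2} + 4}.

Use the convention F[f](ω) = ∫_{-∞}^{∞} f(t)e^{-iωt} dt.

F(ω) = \frac{9 \pi e^{- 19 i \omega - 2 \left|{\omega}\right|}}{2}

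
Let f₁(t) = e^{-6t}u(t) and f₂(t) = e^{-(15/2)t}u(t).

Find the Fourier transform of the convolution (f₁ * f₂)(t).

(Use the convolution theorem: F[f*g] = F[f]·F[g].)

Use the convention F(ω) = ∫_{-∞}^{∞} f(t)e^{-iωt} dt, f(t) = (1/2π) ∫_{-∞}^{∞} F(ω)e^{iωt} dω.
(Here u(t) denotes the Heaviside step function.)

F[f₁*f₂](ω) = \frac{2}{\left(i \omega + 6\right) \left(2 i \omega + 15\right)}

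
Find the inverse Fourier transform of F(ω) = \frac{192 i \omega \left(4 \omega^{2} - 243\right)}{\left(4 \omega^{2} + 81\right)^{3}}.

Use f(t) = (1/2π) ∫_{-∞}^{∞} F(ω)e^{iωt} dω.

f(t) = 3 t e^{- \frac{9 \left|{t}\right|}{2}} \left|{t}\right|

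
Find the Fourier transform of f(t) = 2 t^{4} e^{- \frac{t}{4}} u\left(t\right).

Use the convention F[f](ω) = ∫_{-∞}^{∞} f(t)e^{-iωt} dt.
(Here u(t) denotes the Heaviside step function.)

F(ω) = \frac{49152}{\left(4 i \omega + 1\right)^{5}}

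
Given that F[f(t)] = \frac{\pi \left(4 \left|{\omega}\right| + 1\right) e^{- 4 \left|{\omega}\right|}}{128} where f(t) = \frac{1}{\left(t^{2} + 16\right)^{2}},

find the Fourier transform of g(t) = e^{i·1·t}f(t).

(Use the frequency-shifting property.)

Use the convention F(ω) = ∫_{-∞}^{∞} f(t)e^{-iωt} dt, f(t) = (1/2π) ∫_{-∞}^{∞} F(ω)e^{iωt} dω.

F[g](ω) = \frac{\pi \left(4 \left|{\omega - 1}\right| + 1\right) e^{- 4 \left|{\omega - 1}\right|}}{128}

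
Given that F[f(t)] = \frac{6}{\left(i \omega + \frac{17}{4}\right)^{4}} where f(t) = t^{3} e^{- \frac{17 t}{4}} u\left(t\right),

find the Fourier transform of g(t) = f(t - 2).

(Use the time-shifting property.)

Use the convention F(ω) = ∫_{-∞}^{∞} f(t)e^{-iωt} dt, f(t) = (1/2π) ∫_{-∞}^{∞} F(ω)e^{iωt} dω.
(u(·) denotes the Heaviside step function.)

F[g](ω) = \frac{1536 e^{- 2 i \omega}}{\left(4 i \omega + 17\right)^{4}}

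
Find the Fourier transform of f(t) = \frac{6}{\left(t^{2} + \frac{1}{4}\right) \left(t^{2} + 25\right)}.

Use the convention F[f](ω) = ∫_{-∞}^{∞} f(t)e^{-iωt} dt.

F(ω) = - \frac{8 \pi e^{- 5 \left|{\omega}\right|}}{165} + \frac{16 \pi e^{- \frac{\left|{\omega}\right|}{2}}}{33}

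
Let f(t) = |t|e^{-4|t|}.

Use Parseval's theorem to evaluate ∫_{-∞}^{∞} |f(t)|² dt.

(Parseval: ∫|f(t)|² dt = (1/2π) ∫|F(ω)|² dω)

∫|f(t)|² dt = \frac{1}{128}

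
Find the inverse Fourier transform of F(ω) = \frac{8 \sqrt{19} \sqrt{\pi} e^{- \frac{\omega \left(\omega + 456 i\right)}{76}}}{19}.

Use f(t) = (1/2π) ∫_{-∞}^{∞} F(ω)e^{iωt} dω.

f(t) = 8 e^{- 19 \left(t - 6\right)^{2}}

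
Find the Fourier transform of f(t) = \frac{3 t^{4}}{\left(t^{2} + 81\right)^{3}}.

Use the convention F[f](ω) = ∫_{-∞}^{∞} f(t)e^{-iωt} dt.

F(ω) = \frac{\pi \left(27 \omega^{2} - 15 \left|{\omega}\right| + 1\right) e^{- 9 \left|{\omega}\right|}}{8}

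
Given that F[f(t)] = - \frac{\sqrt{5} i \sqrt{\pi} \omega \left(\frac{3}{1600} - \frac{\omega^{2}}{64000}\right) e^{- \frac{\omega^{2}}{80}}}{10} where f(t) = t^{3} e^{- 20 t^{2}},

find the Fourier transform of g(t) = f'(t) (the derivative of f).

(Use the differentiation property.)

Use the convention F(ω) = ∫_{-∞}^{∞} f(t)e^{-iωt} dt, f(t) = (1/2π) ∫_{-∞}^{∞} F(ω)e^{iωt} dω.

F[g](ω) = \frac{\sqrt{5} \sqrt{\pi} \omega^{2} \left(120 - \omega^{2}\right) e^{- \frac{\omega^{2}}{80}}}{640000}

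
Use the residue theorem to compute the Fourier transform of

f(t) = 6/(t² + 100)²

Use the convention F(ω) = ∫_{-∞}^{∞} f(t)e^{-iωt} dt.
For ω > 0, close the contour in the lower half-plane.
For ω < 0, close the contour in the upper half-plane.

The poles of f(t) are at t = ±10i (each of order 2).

Let g(z) = f(z)e^{-iωz}; for large |z| the factor e^{-iωz} decays in the lower half-plane when ω > 0 and in the upper half-plane when ω < 0.

Case ω > 0 (lower half-plane, clockwise contour ⇒ F(ω) = -2πi·ΣRes):
  Res_{z = - 10 i} g(z) = \frac{3 i \left(10 \omega + 1\right) e^{- 10 \omega}}{2000} (pole of order 2)
  F(ω) = -2πi·ΣRes = \frac{3 \pi \left(10 \omega + 1\right) e^{- 10 \omega}}{1000}

Case ω < 0 (upper half-plane, counterclockwise contour ⇒ F(ω) = +2πi·ΣRes):
  Res_{z = 10 i} g(z) = \frac{3 i \left(10 \omega - 1\right) e^{10 \omega}}{2000} (pole of order 2)
  F(ω) = 2πi·ΣRes = \frac{3 \pi \left(1 - 10 \omega\right) e^{10 \omega}}{1000}

Both cases combine into a single formula in |ω|:

F(ω) = \frac{3 \pi \left(10 \left|{\omega}\right| + 1\right) e^{- 10 \left|{\omega}\right|}}{1000}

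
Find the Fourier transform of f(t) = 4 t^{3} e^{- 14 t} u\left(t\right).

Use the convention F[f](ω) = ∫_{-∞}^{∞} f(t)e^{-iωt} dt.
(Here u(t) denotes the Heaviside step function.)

F(ω) = \frac{24}{\left(i \omega + 14\right)^{4}}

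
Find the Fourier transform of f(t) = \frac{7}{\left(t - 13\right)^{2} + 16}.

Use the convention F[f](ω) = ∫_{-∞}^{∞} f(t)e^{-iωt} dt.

F(ω) = \frac{7 \pi e^{- 13 i \omega - 4 \left|{\omega}\right|}}{4}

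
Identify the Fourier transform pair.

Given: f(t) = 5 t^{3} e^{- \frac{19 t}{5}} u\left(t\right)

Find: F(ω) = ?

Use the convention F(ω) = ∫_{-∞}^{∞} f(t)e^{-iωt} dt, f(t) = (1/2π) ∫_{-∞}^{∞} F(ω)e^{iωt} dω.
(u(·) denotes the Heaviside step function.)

F(ω) = \frac{18750}{\left(5 i \omega + 19\right)^{4}}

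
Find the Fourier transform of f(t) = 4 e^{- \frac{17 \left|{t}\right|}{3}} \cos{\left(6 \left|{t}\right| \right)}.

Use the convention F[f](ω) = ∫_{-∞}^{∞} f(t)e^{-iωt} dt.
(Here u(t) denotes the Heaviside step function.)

F(ω) = \frac{408 \left(9 \omega^{2} + 613\right)}{81 \omega^{4} - 630 \omega^{2} + 375769}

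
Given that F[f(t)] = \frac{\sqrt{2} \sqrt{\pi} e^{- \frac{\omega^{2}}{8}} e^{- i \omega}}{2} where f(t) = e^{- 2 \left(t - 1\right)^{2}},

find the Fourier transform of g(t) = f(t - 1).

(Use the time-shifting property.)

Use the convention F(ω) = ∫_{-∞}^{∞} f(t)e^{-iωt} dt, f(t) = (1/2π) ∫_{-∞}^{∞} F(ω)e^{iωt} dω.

F[g](ω) = \frac{\sqrt{2} \sqrt{\pi} e^{- \frac{\omega \left(\omega + 16 i\right)}{8}}}{2}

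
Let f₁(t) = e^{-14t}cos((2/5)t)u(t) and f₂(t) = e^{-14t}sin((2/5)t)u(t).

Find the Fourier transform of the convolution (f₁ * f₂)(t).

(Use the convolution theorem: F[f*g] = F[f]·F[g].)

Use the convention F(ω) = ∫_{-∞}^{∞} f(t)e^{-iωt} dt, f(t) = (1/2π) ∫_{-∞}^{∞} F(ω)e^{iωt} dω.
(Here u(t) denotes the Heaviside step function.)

F[f₁*f₂](ω) = \frac{250 \left(i \omega + 14\right)}{\left(25 \left(i \omega + 14\right)^{2} + 4\right)^{2}}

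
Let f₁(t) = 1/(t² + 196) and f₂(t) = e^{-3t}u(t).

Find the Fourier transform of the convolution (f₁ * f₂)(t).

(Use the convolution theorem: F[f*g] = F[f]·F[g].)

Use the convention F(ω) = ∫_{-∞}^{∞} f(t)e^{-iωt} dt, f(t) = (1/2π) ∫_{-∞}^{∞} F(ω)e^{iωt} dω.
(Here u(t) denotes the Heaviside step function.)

F[f₁*f₂](ω) = \frac{\pi e^{- 14 \left|{\omega}\right|}}{14 \left(i \omega + 3\right)}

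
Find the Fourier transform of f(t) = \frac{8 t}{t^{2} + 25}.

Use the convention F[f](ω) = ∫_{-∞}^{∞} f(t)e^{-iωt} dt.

F(ω) = - 8 i \pi e^{- 5 \left|{\omega}\right|} \operatorname{sign}{\left(\omega \right)}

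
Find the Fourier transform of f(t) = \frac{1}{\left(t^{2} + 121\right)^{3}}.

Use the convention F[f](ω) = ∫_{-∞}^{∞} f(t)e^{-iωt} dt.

F(ω) = \frac{\pi \left(121 \omega^{2} + 33 \left|{\omega}\right| + 3\right) e^{- 11 \left|{\omega}\right|}}{1288408}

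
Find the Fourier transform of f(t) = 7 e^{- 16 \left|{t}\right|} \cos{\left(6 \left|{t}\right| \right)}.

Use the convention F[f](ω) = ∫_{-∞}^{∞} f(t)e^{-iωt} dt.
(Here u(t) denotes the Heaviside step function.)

F(ω) = \frac{224 \left(\omega^{2} + 292\right)}{\omega^{4} + 440 \omega^{2} + 85264}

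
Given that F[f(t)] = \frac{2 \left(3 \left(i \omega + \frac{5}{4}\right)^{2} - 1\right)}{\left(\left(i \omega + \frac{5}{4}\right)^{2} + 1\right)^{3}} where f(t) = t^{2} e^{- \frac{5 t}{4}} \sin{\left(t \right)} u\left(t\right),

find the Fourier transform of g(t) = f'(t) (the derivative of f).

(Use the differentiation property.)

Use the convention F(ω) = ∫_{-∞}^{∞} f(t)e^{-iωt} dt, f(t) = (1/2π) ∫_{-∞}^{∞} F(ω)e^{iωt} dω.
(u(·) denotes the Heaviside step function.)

F[g](ω) = \frac{512 i \omega \left(3 \left(4 i \omega + 5\right)^{2} - 16\right)}{\left(\left(4 i \omega + 5\right)^{2} + 16\right)^{3}}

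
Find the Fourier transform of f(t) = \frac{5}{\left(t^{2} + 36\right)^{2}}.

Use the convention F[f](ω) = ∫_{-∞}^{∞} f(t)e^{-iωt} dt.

F(ω) = \frac{5 \pi \left(6 \left|{\omega}\right| + 1\right) e^{- 6 \left|{\omega}\right|}}{432}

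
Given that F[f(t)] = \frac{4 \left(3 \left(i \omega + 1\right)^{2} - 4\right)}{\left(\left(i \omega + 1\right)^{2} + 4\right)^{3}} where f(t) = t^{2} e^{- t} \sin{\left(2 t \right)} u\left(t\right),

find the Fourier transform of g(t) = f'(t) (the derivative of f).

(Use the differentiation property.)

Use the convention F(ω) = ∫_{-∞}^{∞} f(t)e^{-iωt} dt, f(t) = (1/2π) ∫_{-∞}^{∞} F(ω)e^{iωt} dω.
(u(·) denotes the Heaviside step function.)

F[g](ω) = \frac{4 i \omega \left(3 \left(i \omega + 1\right)^{2} - 4\right)}{\left(\left(i \omega + 1\right)^{2} + 4\right)^{3}}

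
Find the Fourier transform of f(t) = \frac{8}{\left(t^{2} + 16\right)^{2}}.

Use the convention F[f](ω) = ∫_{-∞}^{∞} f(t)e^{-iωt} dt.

F(ω) = \frac{\pi \left(4 \left|{\omega}\right| + 1\right) e^{- 4 \left|{\omega}\right|}}{16}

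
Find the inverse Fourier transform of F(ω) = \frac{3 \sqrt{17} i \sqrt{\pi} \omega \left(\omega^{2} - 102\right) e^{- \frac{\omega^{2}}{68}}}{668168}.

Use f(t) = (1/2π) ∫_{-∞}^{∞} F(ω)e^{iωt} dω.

f(t) = 3 t^{3} e^{- 17 t^{2}}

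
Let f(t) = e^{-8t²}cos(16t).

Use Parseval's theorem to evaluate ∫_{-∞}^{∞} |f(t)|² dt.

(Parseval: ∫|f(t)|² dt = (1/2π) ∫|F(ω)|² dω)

∫|f(t)|² dt = \frac{\sqrt{\pi} \left(1 + e^{16}\right)}{8 e^{16}}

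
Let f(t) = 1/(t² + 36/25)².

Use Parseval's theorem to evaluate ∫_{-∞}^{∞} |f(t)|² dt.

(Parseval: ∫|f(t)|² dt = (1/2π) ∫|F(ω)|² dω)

∫|f(t)|² dt = \frac{390625 \pi}{4478976}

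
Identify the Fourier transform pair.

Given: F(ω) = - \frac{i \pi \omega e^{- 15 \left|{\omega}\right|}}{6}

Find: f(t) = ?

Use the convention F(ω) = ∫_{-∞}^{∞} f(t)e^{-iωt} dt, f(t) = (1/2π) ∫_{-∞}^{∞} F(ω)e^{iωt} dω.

f(t) = \frac{5 t}{\left(t^{2} + 225\right)^{2}}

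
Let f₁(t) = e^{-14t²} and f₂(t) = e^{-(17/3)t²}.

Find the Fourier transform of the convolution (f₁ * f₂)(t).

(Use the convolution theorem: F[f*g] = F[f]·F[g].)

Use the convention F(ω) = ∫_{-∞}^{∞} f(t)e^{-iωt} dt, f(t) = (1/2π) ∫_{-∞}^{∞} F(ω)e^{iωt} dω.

F[f₁*f₂](ω) = \frac{\sqrt{714} \pi e^{- \frac{59 \omega^{2}}{952}}}{238}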